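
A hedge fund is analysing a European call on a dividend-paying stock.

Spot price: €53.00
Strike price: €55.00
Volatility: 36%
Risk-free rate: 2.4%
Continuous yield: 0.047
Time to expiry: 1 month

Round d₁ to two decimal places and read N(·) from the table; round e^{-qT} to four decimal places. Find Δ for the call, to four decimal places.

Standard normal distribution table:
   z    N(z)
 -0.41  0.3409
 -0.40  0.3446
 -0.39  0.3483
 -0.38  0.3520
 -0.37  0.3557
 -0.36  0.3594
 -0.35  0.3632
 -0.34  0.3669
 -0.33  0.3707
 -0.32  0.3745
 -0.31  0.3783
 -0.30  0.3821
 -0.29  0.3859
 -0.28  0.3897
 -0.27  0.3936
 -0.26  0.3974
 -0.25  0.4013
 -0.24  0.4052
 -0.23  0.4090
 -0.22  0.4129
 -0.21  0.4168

0.3730

σ√T = 0.36·√0.08333 = 0.1039
d₁ = [ln(53/55) + (0.024 − 0.047 + ½·0.36²)·0.08333] / (σ√T) = (-0.0370 + 0.0035) / 0.1039 = -0.3229 ⇒ -0.32
N(d₁) = N(-0.32) = 0.3745
Δ_call = e^(−qT)·N(d₁) = 0.9961·0.3745 = 0.3730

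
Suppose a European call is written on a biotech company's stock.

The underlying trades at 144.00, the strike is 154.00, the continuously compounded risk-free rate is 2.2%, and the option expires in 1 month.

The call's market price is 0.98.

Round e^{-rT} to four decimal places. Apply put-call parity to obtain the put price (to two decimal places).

exp(−rT) = exp(−0.022·0.08333) = 0.9982
Put-call parity: C − P = S − K·e^(−rT) = 144 − 154·0.9982 = 144 − 153.7228 = -9.7228
P = C − (C − P) = 0.98 − (-9.7228) = 10.7028

10.70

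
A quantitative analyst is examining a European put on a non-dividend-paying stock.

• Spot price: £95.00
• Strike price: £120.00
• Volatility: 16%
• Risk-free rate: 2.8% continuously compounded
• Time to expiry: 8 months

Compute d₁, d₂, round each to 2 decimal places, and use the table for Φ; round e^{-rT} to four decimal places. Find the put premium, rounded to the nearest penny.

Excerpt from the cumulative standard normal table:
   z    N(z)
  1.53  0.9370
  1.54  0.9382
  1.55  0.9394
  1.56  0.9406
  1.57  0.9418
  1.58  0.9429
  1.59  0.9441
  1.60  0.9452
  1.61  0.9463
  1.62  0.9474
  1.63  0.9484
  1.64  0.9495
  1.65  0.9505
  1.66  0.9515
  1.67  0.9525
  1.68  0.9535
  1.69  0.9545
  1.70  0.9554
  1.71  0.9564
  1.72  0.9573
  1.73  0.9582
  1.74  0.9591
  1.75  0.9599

£23.07

T = 0.6667;  σ√T = 0.1306
d₁ = [ln(95/120) + (0.028 + 0.16²/2)·0.6667] / 0.1306 = [-0.2336 + 0.0272] / 0.1306 = -1.5800 ⇒ -1.58
d₂ = d₁ − σ√T = -1.5800 − 0.1306 = -1.7107 ⇒ -1.71
exp(−rT) = exp(−0.028·0.6667) = 0.9815
N(−d₂) = N(1.71) = 0.9564;  N(−d₁) = N(1.58) = 0.9429
P = 120·0.9815·0.9564 − 95·0.9429 = 112.6448 − 89.5755 = 23.0693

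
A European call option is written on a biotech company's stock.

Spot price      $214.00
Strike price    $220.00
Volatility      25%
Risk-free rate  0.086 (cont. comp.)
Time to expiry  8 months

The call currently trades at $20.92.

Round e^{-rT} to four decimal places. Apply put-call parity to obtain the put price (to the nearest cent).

e^(−rT) = e^(−0.086·0.6667) = 0.9443
Put-call parity: C − P = S − K·e^(−rT) = 214 − 220·0.9443 = 214 − 207.7460 = 6.2540
P = C − (C − P) = 20.92 − (6.2540) = 14.6660

$14.67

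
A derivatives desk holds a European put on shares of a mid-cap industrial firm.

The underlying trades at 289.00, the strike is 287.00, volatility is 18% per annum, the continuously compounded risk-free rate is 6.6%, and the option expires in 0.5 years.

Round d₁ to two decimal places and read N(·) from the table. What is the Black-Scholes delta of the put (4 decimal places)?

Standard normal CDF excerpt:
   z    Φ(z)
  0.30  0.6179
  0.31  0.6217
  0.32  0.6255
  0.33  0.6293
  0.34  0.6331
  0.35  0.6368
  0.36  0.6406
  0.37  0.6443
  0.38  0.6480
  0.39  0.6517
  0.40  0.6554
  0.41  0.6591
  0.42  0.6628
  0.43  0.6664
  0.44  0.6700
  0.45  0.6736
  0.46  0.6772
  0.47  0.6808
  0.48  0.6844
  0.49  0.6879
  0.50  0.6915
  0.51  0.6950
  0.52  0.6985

σ√T = 0.18 × 0.7071 = 0.1273
ln(S/K) + (r + σ²/2)T = ln(289/287) + (0.066 + 0.18²/2)·0.5 = 0.0069 + 0.0411 = 0.0480
d₁ = 0.0480 / 0.1273 = 0.3775 ⇒ 0.38
N(d₁) = N(0.38) = 0.6480
Δ_put = N(d₁) − 1 = 0.6480 − 1 = -0.3520

-0.3520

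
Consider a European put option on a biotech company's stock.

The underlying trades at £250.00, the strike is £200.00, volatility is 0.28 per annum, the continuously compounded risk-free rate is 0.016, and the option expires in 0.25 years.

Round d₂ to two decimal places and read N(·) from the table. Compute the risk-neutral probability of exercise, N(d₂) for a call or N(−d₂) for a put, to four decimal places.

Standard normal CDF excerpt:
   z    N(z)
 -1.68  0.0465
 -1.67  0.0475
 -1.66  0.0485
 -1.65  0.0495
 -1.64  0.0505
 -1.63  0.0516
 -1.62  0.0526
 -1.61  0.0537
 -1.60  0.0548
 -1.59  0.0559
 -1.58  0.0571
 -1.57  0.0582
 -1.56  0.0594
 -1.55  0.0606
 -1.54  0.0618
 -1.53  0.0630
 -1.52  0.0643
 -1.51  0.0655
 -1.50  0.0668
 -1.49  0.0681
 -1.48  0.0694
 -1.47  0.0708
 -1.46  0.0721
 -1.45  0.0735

σ√T = 0.28 × 0.5000 = 0.1400
d₁ = [ln(250/200) + (0.016 + 0.28²/2)·0.25] / 0.1400 = [0.2231 + 0.0138] / 0.1400 = 1.6925 which rounds to 1.69
d₂ = d₁ − σ√T = 1.6925 − 0.1400 = 1.5525 which rounds to 1.55
Pr(exercise) under Q = N(−d₂) = N(-1.55) = 0.0606

0.0606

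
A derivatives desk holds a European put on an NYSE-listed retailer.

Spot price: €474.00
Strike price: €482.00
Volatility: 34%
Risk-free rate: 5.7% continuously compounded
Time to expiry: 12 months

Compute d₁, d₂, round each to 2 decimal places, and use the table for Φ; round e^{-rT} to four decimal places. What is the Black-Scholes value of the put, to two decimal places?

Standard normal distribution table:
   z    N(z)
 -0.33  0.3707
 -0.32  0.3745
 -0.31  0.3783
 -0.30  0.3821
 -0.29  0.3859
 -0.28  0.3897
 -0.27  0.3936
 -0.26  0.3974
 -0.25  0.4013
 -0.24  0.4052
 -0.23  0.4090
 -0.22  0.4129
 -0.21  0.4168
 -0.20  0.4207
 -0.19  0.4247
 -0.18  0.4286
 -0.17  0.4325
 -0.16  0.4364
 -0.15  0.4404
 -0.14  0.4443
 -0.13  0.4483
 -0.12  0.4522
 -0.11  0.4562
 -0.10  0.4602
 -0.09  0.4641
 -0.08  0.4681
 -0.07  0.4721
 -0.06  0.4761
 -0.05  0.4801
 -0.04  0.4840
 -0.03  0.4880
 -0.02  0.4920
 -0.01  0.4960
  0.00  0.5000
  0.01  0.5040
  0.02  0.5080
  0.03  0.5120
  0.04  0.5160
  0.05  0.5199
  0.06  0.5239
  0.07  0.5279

σ√T = 0.34·√1 = 0.3400
d₁ = [ln(474/482) + (0.057 + 0.34²/2)·1] / 0.3400 = [-0.0167 + 0.1148] / 0.3400 = 0.2884 → 0.29
d₂ = d₁ − σ√T = 0.2884 − 0.3400 = -0.0516 → -0.05
exp(−rT) = exp(−0.057·1) = 0.9446
P = 482·0.9446·N(0.05) − 474·N(-0.29) = 482·0.9446·0.5199 − 474·0.3859 = 236.7090 − 182.9166 = 53.7924

€53.79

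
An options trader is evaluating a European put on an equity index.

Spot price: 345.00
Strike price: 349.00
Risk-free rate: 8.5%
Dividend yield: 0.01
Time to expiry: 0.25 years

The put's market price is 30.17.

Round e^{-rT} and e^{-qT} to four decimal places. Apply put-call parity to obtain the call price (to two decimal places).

exp(−qT) = exp(−0.01·0.25) = 0.9975;  exp(−rT) = exp(−0.085·0.25) = 0.9790
Put-call parity: C − P = S·e^(−qT) − K·e^(−rT) = 345·0.9975 − 349·0.9790 = 344.1375 − 341.6710 = 2.4665
C = P + (C − P) = 30.17 + (2.4665) = 32.6365

32.64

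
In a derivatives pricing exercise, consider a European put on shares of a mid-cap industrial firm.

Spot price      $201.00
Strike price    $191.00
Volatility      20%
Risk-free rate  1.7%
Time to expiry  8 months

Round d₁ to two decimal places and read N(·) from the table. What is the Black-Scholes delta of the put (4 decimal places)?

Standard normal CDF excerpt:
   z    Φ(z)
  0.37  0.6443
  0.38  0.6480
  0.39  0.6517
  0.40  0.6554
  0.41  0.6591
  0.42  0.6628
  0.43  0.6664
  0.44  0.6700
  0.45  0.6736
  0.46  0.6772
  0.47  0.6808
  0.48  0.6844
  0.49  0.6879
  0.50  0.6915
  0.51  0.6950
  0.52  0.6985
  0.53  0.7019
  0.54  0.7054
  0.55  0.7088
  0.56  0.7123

σ√T = 0.2·√0.6667 = 0.1633
ln(S/K) + (r + σ²/2)T = ln(201/191) + (0.017 + 0.2²/2)·0.6667 = 0.0510 + 0.0247 = 0.0757
d₁ = 0.0757 / 0.1633 = 0.4636 which rounds to 0.46
N(d₁) = N(0.46) = 0.6772
Δ_put = N(d₁) − 1 = 0.6772 − 1 = -0.3228

-0.3228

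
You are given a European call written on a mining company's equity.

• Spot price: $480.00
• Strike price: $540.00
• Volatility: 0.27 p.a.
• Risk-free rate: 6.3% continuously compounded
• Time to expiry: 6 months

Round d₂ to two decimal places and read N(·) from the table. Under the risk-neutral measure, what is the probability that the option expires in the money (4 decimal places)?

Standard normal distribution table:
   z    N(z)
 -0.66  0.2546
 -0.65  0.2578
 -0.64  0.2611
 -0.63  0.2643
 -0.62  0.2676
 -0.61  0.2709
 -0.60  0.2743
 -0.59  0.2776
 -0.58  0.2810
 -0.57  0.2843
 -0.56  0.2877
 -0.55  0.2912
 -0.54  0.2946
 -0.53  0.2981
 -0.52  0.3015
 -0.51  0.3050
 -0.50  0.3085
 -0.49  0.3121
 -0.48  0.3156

0.2912

σ√T = 0.27 × 0.7071 = 0.1909
d₁ = [ln(480/540) + (0.063 + 0.27²/2)·0.5] / 0.1909 = [-0.1178 + 0.0497] / 0.1909 = -0.3565 ⇒ -0.36
d₂ = d₁ − σ√T = -0.3565 − 0.1909 = -0.5474 ⇒ -0.55
Pr(exercise) under Q = N(d₂) = 0.2912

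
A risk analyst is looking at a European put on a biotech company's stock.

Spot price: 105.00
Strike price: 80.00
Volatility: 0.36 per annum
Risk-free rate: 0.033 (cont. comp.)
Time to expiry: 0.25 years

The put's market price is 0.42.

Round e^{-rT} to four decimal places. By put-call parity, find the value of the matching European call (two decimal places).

exp(−rT) = exp(−0.033·0.25) = 0.9918
Put-call parity: C − P = S − K·e^(−rT) = 105 − 80·0.9918 = 105 − 79.3440 = 25.6560
C = P + (C − P) = 0.42 + (25.6560) = 26.0760

26.08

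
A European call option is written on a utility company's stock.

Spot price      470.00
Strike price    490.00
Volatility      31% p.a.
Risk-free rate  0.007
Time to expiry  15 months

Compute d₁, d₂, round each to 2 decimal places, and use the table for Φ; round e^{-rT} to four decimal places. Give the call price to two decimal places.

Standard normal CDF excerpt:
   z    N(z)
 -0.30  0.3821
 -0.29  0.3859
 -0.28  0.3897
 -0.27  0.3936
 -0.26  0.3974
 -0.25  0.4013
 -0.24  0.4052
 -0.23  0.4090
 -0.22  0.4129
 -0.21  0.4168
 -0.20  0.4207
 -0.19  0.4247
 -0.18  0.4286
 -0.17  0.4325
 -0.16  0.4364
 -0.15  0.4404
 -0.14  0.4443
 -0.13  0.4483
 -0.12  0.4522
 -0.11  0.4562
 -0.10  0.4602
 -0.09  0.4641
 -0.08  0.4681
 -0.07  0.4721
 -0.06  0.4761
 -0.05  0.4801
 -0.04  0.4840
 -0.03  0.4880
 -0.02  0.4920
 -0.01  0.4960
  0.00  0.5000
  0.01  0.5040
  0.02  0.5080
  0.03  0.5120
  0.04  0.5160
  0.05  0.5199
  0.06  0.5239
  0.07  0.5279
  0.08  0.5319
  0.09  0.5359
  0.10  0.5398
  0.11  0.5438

σ√T = 0.31 × 1.1180 = 0.3466
d₁ = [ln(470/490) + (0.007 + 0.31²/2)·1.25] / 0.3466 = [-0.0417 + 0.0688] / 0.3466 = 0.0783 ⇒ 0.08
d₂ = d₁ − σ√T = 0.0783 − 0.3466 = -0.2683 ⇒ -0.27
exp(−rT) = exp(−0.007·1.25) = 0.9913
C = 470·N(0.08) − 490·0.9913·N(-0.27) = 470·0.5319 − 490·0.9913·0.3936 = 249.9930 − 191.1861 = 58.8069

58.81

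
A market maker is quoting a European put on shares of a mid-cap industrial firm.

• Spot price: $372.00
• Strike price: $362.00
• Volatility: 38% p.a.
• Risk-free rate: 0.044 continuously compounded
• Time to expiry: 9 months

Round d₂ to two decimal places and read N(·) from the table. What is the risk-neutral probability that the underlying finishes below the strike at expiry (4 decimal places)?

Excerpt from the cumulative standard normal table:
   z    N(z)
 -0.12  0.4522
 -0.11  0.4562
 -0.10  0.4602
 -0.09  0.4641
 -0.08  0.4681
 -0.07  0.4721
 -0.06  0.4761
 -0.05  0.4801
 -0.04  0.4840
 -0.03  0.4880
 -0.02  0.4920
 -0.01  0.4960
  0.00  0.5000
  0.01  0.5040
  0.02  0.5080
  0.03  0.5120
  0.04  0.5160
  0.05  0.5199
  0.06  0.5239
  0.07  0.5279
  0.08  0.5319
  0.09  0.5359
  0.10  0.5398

T = 0.75;  σ√T = 0.3291
d₁ = [ln(372/362) + (0.044 + ½·0.38²)·0.75] / (σ√T) = (0.0272 + 0.0872) / 0.3291 = 0.3476 → 0.35
d₂ = 0.3476 − 0.3291 = 0.0185 → 0.02
Pr(exercise) under Q = N(−d₂) = N(-0.02) = 0.4920

0.4920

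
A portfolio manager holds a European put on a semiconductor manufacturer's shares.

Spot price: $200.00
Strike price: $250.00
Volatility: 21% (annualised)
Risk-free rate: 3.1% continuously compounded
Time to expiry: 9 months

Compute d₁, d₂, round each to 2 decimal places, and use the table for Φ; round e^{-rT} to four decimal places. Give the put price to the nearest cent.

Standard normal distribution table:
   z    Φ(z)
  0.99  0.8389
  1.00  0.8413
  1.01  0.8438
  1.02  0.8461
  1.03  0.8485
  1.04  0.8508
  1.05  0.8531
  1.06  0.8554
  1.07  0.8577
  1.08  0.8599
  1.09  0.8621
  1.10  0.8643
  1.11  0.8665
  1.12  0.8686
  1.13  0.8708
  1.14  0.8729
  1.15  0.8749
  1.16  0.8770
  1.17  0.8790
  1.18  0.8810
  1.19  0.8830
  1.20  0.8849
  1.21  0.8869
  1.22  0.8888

$46.91

T = 0.75;  σ√T = 0.1819
d₁ = [ln(200/250) + (0.031 + 0.21²/2)·0.75] / 0.1819 = [-0.2231 + 0.0398] / 0.1819 = -1.0082 ≈ -1.01
d₂ = d₁ − σ√T = -1.0082 − 0.1819 = -1.1901 ≈ -1.19
e^(−rT) = e^(−0.031·0.75) = 0.9770
P = 250·0.9770·N(1.19) − 200·N(1.01) = 250·0.9770·0.8830 − 200·0.8438 = 215.6728 − 168.7600 = 46.9128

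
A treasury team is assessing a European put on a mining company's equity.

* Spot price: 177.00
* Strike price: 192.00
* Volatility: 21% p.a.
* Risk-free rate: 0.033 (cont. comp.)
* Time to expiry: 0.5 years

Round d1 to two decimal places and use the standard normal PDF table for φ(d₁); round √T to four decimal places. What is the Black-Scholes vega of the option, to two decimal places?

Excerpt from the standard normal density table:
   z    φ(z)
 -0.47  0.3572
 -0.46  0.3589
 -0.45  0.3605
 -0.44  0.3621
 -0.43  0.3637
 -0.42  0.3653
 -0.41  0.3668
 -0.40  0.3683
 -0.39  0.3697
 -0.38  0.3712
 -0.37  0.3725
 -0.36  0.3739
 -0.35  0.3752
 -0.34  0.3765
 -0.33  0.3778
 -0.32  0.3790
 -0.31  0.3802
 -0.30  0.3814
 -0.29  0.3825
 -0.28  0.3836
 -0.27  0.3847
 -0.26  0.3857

σ√T = 0.21·√0.5 = 0.1485
d₁ = [ln(177/192) + (0.033 + 0.21²/2)·0.5] / 0.1485 = [-0.0813 + 0.0275] / 0.1485 = -0.3624 ⇒ -0.36
√T = √0.5 = 0.7071
φ(d₁) = φ(-0.36) = 0.3739
vega = S·φ(d₁)·√T = 177·0.3739·0.7071 = 46.7961

46.80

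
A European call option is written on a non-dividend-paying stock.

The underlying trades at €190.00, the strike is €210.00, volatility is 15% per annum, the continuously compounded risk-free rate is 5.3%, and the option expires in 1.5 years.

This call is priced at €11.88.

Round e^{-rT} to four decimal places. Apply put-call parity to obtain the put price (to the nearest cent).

€15.84

e^(−rT) = e^(−0.053·1.5) = 0.9236
Put-call parity: C − P = S − K·e^(−rT) = 190 − 210·0.9236 = 190 − 193.9560 = -3.9560
P = C − (C − P) = 11.88 − (-3.9560) = 15.8360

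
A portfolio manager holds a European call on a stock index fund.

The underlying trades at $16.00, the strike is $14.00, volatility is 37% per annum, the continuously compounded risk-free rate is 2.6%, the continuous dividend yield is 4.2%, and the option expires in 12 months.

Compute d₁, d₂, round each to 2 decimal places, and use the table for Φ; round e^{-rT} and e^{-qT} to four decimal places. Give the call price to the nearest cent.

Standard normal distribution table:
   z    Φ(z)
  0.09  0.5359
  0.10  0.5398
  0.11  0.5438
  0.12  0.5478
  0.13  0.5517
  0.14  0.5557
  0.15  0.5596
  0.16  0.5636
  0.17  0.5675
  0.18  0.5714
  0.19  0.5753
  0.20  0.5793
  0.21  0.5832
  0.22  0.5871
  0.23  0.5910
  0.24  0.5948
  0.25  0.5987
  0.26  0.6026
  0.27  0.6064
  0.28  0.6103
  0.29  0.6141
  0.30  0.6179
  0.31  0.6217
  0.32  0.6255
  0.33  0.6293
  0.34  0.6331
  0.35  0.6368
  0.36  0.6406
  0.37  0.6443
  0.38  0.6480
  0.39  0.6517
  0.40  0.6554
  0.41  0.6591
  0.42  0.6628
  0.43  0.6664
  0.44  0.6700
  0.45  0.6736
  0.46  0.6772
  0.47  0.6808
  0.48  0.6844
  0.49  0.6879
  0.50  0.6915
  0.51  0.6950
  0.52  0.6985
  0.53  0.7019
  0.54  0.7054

$3.08

σ√T = 0.37 × 1.0000 = 0.3700
d₁ = [ln(16/14) + (0.026 − 0.042 + 0.37²/2)·1] / 0.3700 = [0.1335 + 0.0524] / 0.3700 = 0.5027 which rounds to 0.50
d₂ = d₁ − σ√T = 0.5027 − 0.3700 = 0.1327 which rounds to 0.13
exp(−qT) = exp(−0.042·1) = 0.9589;  exp(−rT) = exp(−0.026·1) = 0.9743
C = 16·0.9589·N(0.50) − 14·0.9743·N(0.13) = 16·0.9589·0.6915 − 14·0.9743·0.5517 = 10.6093 − 7.5253 = 3.0840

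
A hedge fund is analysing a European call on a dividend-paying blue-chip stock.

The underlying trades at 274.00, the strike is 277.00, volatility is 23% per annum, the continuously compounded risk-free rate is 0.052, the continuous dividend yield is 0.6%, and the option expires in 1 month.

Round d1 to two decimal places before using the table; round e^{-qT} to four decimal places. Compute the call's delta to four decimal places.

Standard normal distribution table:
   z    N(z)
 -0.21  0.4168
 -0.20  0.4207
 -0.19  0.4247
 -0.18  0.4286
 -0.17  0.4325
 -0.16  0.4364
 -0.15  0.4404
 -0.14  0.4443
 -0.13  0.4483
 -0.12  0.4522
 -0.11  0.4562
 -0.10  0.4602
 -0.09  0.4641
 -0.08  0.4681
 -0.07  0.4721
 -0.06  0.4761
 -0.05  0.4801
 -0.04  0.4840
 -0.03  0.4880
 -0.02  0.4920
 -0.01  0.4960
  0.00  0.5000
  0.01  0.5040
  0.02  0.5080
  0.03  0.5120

0.4719

T = 0.08333;  σ√T = 0.0664
d₁ = [ln(274/277) + (0.052 − 0.006 + ½·0.23²)·0.08333] / (σ√T) = (-0.0109 + 0.0060) / 0.0664 = -0.0731 ≈ -0.07
N(d₁) = N(-0.07) = 0.4721
Δ_call = e^(−qT)·N(d₁) = 0.9995·0.4721 = 0.4719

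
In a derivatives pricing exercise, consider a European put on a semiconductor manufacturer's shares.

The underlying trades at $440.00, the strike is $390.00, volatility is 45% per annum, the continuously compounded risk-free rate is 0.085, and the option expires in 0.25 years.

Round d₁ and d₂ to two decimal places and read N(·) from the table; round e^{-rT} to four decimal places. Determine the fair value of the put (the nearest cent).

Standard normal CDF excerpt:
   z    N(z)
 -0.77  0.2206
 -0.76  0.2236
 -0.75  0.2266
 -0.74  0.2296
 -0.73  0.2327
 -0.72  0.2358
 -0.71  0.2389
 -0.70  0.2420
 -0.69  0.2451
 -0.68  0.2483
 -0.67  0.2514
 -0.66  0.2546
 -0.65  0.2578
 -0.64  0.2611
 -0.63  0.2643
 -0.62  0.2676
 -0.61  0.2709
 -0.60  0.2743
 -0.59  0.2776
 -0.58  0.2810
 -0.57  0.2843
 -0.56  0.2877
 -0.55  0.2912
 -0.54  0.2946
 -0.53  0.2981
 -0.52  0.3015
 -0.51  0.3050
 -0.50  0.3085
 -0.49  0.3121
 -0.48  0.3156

$14.09

T = 0.25;  σ√T = 0.2250
d₁ = [ln(440/390) + (0.085 + ½·0.45²)·0.25] / (σ√T) = (0.1206 + 0.0466) / 0.2250 = 0.7431 ⇒ 0.74
d₂ = 0.7431 − 0.2250 = 0.5181 ⇒ 0.52
exp(−rT) = exp(−0.085·0.25) = 0.9790
P = 390·0.9790·N(-0.52) − 440·N(-0.74) = 390·0.9790·0.3015 − 440·0.2296 = 115.1157 − 101.0240 = 14.0917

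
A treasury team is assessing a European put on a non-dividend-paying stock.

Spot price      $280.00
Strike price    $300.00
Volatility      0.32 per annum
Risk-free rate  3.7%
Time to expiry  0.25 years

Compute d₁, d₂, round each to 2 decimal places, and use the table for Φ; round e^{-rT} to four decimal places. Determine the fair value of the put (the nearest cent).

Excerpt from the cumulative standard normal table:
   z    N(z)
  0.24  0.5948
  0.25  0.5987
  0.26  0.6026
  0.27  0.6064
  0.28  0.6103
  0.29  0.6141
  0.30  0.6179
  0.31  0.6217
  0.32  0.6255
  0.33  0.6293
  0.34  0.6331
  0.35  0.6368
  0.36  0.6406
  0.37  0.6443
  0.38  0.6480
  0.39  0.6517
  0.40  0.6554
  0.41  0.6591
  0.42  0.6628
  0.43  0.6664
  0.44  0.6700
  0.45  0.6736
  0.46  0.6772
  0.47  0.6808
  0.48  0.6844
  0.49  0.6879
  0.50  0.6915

$28.27

T = 0.25;  σ√T = 0.1600
d₁ = [ln(280/300) + (0.037 + 0.32²/2)·0.25] / 0.1600 = [-0.0690 + 0.0221] / 0.1600 = -0.2934 which rounds to -0.29
d₂ = d₁ − σ√T = -0.2934 − 0.1600 = -0.4534 which rounds to -0.45
exp(−rT) = exp(−0.037·0.25) = 0.9908
P = 300·0.9908·N(0.45) − 280·N(0.29) = 300·0.9908·0.6736 − 280·0.6141 = 200.2209 − 171.9480 = 28.2729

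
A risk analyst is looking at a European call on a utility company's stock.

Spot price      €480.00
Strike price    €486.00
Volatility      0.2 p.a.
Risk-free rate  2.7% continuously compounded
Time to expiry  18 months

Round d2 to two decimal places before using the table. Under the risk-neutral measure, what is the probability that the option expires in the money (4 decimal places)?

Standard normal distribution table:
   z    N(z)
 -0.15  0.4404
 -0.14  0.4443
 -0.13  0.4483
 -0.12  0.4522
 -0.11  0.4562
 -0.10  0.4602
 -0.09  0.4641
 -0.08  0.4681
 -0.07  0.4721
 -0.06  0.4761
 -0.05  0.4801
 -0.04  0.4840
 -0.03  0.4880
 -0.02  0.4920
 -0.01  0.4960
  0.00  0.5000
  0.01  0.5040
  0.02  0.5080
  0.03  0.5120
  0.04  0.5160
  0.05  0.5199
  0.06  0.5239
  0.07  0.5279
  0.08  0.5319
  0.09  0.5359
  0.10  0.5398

σ√T = 0.2·√1.5 = 0.2449
ln(S/K) + (r + σ²/2)T = ln(480/486) + (0.027 + 0.2²/2)·1.5 = -0.0124 + 0.0705 = 0.0581
d₁ = 0.0581 / 0.2449 = 0.2371 which rounds to 0.24
d₂ = d₁ − σ√T = 0.2371 − 0.2449 = -0.0078 which rounds to -0.01
Pr(exercise) under Q = N(d₂) = 0.4960

0.4960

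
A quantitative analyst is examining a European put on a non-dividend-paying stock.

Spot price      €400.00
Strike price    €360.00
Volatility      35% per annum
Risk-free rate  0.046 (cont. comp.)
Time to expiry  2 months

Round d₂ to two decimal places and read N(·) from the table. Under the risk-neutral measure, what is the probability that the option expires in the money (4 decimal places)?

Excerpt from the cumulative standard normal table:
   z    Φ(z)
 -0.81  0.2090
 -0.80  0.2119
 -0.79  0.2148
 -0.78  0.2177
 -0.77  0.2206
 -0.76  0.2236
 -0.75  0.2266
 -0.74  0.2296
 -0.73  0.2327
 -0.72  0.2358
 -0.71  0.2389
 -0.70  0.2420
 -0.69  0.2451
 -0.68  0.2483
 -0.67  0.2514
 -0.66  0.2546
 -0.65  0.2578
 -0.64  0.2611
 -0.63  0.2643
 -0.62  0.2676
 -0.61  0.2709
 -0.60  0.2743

0.2358

T = 0.1667;  σ√T = 0.1429
d₁ = [ln(400/360) + (0.046 + 0.35²/2)·0.1667] / 0.1429 = [0.1054 + 0.0179] / 0.1429 = 0.8625 → 0.86
d₂ = d₁ − σ√T = 0.8625 − 0.1429 = 0.7196 → 0.72
Risk-neutral Pr[S_T < K] = N(−d₂) = N(-0.72) = 0.2358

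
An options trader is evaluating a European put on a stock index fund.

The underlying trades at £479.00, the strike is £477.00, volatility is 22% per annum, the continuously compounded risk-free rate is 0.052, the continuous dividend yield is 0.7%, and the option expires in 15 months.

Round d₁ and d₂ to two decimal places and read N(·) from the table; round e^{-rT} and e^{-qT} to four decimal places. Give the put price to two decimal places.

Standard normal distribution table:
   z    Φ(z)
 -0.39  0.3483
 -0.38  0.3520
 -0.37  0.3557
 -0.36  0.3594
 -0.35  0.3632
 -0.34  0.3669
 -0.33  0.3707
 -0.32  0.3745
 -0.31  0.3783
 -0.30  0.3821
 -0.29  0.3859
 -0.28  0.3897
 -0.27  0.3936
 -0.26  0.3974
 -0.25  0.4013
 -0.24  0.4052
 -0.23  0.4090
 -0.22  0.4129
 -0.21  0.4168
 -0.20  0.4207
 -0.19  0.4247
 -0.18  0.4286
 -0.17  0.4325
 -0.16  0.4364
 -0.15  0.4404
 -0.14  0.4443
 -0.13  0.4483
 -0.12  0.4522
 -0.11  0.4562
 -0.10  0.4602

£33.23

σ√T = 0.22 × 1.1180 = 0.2460
ln(S/K) + (r − q + σ²/2)T = ln(479/477) + (0.052 − 0.007 + 0.22²/2)·1.25 = 0.0042 + 0.0865 = 0.0907
d₁ = 0.0907 / 0.2460 = 0.3687 which rounds to 0.37
d₂ = d₁ − σ√T = 0.3687 − 0.2460 = 0.1227 which rounds to 0.12
exp(−qT) = exp(−0.007·1.25) = 0.9913;  exp(−rT) = exp(−0.052·1.25) = 0.9371
N(−d₂) = N(-0.12) = 0.4522;  N(−d₁) = N(-0.37) = 0.3557
P = 477·0.9371·0.4522 − 479·0.9913·0.3557 = 202.1319 − 168.8980 = 33.2339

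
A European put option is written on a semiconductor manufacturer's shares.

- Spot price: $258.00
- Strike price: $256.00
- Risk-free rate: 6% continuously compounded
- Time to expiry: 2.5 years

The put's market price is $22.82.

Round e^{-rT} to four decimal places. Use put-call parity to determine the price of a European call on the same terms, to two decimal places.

$60.48

e^(−rT) = e^(−0.06·2.5) = 0.8607
Put-call parity: C − P = S − K·e^(−rT) = 258 − 256·0.8607 = 258 − 220.3392 = 37.6608
C = P + (C − P) = 22.82 + (37.6608) = 60.4808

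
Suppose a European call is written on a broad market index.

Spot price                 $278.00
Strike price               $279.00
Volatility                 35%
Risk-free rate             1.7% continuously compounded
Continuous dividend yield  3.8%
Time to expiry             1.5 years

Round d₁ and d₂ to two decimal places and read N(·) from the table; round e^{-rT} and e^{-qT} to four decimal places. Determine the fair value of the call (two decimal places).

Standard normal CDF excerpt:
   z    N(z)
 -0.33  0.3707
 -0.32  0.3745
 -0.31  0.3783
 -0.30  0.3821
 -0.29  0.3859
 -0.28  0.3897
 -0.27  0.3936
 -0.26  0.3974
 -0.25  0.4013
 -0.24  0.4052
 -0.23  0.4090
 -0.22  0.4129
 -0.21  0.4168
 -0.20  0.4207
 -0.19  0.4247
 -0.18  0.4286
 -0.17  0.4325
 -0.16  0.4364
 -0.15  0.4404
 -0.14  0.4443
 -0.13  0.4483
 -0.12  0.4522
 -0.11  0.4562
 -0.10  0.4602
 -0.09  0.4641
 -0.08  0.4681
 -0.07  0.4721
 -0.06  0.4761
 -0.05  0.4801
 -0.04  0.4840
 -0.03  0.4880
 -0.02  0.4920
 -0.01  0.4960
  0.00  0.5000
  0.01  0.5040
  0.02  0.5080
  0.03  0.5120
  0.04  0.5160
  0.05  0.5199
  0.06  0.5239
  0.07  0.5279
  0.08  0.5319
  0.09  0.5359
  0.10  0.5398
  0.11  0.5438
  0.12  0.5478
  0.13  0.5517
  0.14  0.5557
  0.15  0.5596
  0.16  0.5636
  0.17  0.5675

$40.96

σ√T = 0.35 × 1.2247 = 0.4287
d₁ = [ln(278/279) + (0.017 − 0.038 + ½·0.35²)·1.5] / (σ√T) = (-0.0036 + 0.0604) / 0.4287 = 0.1325 which rounds to 0.13
d₂ = 0.1325 − 0.4287 = -0.2962 which rounds to -0.30
exp(−qT) = exp(−0.038·1.5) = 0.9446;  exp(−rT) = exp(−0.017·1.5) = 0.9748
C = 278·0.9446·N(0.13) − 279·0.9748·N(-0.30) = 278·0.9446·0.5517 − 279·0.9748·0.3821 = 144.8758 − 103.9194 = 40.9563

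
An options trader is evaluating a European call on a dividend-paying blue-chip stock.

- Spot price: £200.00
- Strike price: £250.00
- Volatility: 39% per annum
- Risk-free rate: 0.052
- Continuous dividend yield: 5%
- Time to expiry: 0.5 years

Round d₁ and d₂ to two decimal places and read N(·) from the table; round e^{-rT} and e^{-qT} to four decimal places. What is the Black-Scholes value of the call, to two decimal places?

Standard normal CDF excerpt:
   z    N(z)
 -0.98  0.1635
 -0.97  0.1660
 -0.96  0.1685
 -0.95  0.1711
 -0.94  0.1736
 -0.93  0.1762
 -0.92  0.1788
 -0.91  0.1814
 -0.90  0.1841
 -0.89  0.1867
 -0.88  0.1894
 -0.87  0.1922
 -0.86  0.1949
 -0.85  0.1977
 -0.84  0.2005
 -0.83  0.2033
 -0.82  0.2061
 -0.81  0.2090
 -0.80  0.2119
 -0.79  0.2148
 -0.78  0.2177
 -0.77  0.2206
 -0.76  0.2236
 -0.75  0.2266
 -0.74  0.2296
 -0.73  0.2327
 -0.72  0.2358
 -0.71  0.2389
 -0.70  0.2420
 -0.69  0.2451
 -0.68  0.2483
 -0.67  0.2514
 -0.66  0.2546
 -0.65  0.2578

£6.75

T = 0.5;  σ√T = 0.2758
d₁ = [ln(200/250) + (0.052 − 0.05 + 0.39²/2)·0.5] / 0.2758 = [-0.2231 + 0.0390] / 0.2758 = -0.6676 ≈ -0.67
d₂ = d₁ − σ√T = -0.6676 − 0.2758 = -0.9434 ≈ -0.94
exp(−qT) = exp(−0.05·0.5) = 0.9753;  exp(−rT) = exp(−0.052·0.5) = 0.9743
C = 200·0.9753·N(-0.67) − 250·0.9743·N(-0.94) = 200·0.9753·0.2514 − 250·0.9743·0.1736 = 49.0381 − 42.2846 = 6.7535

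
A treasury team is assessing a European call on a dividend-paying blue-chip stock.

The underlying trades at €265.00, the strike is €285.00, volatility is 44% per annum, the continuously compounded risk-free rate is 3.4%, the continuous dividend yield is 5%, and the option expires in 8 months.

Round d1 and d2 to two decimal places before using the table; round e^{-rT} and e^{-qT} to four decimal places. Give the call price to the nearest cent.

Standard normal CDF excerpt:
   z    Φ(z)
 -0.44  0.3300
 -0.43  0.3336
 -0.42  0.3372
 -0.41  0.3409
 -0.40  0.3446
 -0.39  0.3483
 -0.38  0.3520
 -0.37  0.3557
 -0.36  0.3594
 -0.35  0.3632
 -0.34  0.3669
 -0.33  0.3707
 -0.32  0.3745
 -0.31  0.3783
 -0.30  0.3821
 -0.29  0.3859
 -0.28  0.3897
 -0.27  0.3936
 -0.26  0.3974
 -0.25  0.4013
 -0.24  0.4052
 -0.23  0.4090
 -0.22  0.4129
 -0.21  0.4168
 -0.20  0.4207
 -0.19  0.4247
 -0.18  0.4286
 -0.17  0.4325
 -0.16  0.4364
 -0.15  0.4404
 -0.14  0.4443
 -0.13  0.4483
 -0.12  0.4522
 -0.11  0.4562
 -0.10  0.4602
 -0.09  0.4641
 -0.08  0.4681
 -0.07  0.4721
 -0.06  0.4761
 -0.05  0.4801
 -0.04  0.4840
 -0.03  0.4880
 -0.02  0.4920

€28.07

σ√T = 0.44·√0.6667 = 0.3593
ln(S/K) + (r − q + σ²/2)T = ln(265/285) + (0.034 − 0.05 + 0.44²/2)·0.6667 = -0.0728 + 0.0539 = -0.0189
d₁ = -0.0189 / 0.3593 = -0.0526 ≈ -0.05
d₂ = d₁ − σ√T = -0.0526 − 0.3593 = -0.4118 ≈ -0.41
e^(−qT) = e^(−0.05·0.6667) = 0.9672;  e^(−rT) = e^(−0.034·0.6667) = 0.9776
C = 265·0.9672·N(-0.05) − 285·0.9776·N(-0.41) = 265·0.9672·0.4801 − 285·0.9776·0.3409 = 123.0535 − 94.9802 = 28.0733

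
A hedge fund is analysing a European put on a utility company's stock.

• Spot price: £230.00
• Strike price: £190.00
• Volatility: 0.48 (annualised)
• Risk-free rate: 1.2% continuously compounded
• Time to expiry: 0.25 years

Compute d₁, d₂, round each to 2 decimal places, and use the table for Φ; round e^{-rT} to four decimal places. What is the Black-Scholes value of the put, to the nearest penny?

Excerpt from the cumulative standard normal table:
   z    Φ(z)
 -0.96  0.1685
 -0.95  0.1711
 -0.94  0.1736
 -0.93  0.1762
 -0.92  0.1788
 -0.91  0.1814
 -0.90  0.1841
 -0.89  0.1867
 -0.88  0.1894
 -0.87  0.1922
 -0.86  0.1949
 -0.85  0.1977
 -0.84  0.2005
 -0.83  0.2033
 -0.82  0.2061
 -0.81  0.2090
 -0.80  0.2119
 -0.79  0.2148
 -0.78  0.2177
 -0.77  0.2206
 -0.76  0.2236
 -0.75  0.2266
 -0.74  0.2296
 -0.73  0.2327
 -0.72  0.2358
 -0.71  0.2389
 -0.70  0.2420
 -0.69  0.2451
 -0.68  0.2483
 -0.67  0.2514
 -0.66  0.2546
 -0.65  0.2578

σ√T = 0.48·√0.25 = 0.2400
d₁ = [ln(230/190) + (0.012 + 0.48²/2)·0.25] / 0.2400 = [0.1911 + 0.0318] / 0.2400 = 0.9286 → 0.93
d₂ = d₁ − σ√T = 0.9286 − 0.2400 = 0.6886 → 0.69
e^(−rT) = e^(−0.012·0.25) = 0.9970
N(−d₂) = N(-0.69) = 0.2451;  N(−d₁) = N(-0.93) = 0.1762
P = 190·0.9970·0.2451 − 230·0.1762 = 46.4293 − 40.5260 = 5.9033

£5.90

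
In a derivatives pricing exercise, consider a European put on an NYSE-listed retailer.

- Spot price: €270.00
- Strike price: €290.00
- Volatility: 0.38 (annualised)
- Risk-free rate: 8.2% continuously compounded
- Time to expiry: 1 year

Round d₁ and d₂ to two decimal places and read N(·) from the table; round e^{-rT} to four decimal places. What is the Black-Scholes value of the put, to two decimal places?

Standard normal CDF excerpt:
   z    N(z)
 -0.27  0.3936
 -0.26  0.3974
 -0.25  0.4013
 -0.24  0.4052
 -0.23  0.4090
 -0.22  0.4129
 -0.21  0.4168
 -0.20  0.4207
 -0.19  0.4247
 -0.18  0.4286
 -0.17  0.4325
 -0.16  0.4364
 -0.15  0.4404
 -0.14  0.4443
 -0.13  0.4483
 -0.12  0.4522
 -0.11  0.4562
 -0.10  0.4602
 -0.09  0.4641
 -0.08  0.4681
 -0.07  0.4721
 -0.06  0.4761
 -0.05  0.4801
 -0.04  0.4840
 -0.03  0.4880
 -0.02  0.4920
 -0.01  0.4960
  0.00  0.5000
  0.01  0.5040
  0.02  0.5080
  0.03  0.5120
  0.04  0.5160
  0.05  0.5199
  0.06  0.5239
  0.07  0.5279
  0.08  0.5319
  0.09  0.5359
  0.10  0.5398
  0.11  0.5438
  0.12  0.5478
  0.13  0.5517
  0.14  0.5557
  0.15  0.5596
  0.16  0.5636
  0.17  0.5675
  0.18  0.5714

€39.10

σ√T = 0.38 × 1.0000 = 0.3800
ln(S/K) + (r + σ²/2)T = ln(270/290) + (0.082 + 0.38²/2)·1 = -0.0715 + 0.1542 = 0.0827
d₁ = 0.0827 / 0.3800 = 0.2177 ≈ 0.22
d₂ = d₁ − σ√T = 0.2177 − 0.3800 = -0.1623 ≈ -0.16
exp(−rT) = exp(−0.082·1) = 0.9213
N(−d₂) = N(0.16) = 0.5636;  N(−d₁) = N(-0.22) = 0.4129
P = 290·0.9213·0.5636 − 270·0.4129 = 150.5810 − 111.4830 = 39.0980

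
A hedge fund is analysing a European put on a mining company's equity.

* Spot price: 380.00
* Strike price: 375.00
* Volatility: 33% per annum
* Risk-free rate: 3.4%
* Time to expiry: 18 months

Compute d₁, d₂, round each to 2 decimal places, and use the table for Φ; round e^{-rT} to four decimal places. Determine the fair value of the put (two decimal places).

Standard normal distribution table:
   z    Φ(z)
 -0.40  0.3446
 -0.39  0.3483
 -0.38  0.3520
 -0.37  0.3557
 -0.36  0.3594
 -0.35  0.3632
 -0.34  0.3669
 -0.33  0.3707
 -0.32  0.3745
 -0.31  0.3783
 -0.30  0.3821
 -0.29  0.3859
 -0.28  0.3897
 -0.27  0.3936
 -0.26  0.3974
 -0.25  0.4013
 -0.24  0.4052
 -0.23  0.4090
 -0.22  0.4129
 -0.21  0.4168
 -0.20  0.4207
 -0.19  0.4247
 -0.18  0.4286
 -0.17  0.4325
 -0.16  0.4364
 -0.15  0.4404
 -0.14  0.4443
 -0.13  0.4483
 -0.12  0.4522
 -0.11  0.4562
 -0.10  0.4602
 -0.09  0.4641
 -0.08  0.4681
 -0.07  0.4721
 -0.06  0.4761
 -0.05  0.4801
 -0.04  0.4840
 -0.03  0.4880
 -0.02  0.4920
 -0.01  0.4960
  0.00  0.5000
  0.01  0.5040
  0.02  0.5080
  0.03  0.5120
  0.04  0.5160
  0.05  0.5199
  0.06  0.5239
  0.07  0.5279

47.31

σ√T = 0.33·√1.5 = 0.4042
d₁ = [ln(380/375) + (0.034 + 0.33²/2)·1.5] / 0.4042 = [0.0132 + 0.1327] / 0.4042 = 0.3610 → 0.36
d₂ = d₁ − σ√T = 0.3610 − 0.4042 = -0.0431 → -0.04
exp(−rT) = exp(−0.034·1.5) = 0.9503
P = 375·0.9503·N(0.04) − 380·N(-0.36) = 375·0.9503·0.5160 − 380·0.3594 = 183.8830 − 136.5720 = 47.3110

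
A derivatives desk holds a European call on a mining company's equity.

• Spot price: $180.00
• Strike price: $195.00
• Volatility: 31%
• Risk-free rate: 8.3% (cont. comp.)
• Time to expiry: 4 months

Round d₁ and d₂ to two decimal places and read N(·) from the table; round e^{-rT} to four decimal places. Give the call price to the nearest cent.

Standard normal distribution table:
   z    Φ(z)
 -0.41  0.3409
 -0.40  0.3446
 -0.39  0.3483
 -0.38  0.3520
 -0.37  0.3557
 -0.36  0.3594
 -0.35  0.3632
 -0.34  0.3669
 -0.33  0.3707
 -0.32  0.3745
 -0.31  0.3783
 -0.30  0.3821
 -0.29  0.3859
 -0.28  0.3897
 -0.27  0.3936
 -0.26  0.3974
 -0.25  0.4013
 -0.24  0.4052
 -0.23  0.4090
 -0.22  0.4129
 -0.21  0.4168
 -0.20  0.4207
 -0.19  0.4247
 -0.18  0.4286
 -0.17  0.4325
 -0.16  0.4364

σ√T = 0.31·√0.3333 = 0.1790
d₁ = [ln(180/195) + (0.083 + ½·0.31²)·0.3333] / (σ√T) = (-0.0800 + 0.0437) / 0.1790 = -0.2031 which rounds to -0.20
d₂ = -0.2031 − 0.1790 = -0.3821 which rounds to -0.38
exp(−rT) = exp(−0.083·0.3333) = 0.9727
N(d₁) = N(-0.20) = 0.4207;  N(d₂) = N(-0.38) = 0.3520
C = 180·0.4207 − 195·0.9727·0.3520 = 75.7260 − 66.7661 = 8.9599

$8.96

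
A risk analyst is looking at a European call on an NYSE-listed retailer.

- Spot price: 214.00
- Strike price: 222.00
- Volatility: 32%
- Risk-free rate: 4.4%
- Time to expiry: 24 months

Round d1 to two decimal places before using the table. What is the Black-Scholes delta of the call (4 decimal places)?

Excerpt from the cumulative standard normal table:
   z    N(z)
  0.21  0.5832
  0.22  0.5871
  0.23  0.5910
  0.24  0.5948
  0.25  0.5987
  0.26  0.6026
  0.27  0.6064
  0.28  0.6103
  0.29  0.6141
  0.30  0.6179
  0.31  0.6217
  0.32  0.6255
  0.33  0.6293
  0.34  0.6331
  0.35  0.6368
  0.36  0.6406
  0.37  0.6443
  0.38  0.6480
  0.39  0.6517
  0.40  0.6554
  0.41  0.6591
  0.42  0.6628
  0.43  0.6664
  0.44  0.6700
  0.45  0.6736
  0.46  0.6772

0.6331

σ√T = 0.32 × 1.4142 = 0.4525
d₁ = [ln(214/222) + (0.044 + ½·0.32²)·2] / (σ√T) = (-0.0367 + 0.1904) / 0.4525 = 0.3396 ⇒ 0.34
N(d₁) = N(0.34) = 0.6331
Δ_call = N(d₁) = 0.6331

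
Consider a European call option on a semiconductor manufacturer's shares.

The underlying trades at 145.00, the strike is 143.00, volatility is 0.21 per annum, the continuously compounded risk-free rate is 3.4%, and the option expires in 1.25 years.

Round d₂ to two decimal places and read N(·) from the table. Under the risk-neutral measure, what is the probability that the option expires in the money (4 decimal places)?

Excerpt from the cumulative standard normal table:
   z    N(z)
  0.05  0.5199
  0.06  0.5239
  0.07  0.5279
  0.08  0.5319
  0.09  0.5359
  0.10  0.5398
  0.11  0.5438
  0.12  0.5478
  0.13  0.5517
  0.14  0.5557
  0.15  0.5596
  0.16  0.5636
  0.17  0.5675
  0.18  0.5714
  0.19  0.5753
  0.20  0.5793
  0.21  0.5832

0.5478

σ√T = 0.21 × 1.1180 = 0.2348
d₁ = [ln(145/143) + (0.034 + 0.21²/2)·1.25] / 0.2348 = [0.0139 + 0.0701] / 0.2348 = 0.3576 ⇒ 0.36
d₂ = d₁ − σ√T = 0.3576 − 0.2348 = 0.1228 ⇒ 0.12
Pr(exercise) under Q = N(d₂) = 0.5478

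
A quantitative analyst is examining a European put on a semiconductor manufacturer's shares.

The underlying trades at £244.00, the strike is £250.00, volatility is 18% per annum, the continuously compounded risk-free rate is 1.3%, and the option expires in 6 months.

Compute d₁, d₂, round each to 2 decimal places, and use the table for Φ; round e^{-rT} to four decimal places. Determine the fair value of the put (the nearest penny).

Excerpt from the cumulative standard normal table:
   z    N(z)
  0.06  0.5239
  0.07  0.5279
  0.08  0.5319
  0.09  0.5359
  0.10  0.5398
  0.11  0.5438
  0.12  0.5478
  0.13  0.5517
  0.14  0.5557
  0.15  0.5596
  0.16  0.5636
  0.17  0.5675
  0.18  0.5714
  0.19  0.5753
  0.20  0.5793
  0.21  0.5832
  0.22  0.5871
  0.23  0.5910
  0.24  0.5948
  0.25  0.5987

T = 0.5;  σ√T = 0.1273
d₁ = [ln(244/250) + (0.013 + 0.18²/2)·0.5] / 0.1273 = [-0.0243 + 0.0146] / 0.1273 = -0.0762 → -0.08
d₂ = d₁ − σ√T = -0.0762 − 0.1273 = -0.2034 → -0.20
e^(−rT) = e^(−0.013·0.5) = 0.9935
P = 250·0.9935·N(0.20) − 244·N(0.08) = 250·0.9935·0.5793 − 244·0.5319 = 143.8836 − 129.7836 = 14.1000

£14.10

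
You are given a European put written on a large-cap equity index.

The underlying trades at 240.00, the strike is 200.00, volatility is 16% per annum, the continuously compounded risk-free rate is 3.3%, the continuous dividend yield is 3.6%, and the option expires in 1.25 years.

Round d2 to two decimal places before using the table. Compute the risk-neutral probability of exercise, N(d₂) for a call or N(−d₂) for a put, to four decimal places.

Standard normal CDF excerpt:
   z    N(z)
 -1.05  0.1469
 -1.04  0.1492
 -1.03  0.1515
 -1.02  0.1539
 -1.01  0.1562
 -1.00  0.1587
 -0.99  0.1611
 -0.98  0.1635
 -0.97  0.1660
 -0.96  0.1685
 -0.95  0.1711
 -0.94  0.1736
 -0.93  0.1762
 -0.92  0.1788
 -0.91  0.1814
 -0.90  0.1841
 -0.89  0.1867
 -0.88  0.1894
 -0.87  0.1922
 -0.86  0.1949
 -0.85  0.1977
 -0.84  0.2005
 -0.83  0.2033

σ√T = 0.16 × 1.1180 = 0.1789
d₁ = [ln(240/200) + (0.033 − 0.036 + 0.16²/2)·1.25] / 0.1789 = [0.1823 + 0.0123] / 0.1789 = 1.0877 ⇒ 1.09
d₂ = d₁ − σ√T = 1.0877 − 0.1789 = 0.9088 ⇒ 0.91
Risk-neutral Pr[S_T < K] = N(−d₂) = N(-0.91) = 0.1814

0.1814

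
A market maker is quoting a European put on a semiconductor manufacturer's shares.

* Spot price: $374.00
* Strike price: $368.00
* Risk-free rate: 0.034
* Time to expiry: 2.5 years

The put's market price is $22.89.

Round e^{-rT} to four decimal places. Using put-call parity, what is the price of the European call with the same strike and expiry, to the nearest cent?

$58.88

exp(−rT) = exp(−0.034·2.5) = 0.9185
Put-call parity: C − P = S − K·e^(−rT) = 374 − 368·0.9185 = 374 − 338.0080 = 35.9920
C = P + (C − P) = 22.89 + (35.9920) = 58.8820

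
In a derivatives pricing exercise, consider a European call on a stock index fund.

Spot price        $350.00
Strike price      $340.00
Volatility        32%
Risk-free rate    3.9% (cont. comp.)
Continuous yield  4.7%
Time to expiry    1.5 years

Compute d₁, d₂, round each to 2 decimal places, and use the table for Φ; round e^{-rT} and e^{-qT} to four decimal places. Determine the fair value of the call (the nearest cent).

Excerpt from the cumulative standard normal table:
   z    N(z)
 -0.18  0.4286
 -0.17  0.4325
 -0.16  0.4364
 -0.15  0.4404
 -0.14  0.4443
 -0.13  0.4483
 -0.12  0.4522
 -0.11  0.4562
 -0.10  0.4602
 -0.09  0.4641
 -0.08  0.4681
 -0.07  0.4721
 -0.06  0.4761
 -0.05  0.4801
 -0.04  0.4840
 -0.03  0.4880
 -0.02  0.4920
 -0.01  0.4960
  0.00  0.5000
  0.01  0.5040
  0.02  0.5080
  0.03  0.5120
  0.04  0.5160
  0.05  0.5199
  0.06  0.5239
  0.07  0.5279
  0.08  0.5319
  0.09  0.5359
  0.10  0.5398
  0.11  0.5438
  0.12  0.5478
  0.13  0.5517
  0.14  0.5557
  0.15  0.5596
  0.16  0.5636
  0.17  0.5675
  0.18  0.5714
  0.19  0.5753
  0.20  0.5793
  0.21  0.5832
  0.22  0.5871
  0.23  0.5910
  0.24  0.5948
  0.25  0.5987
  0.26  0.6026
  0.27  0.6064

σ√T = 0.32·√1.5 = 0.3919
d₁ = [ln(350/340) + (0.039 − 0.047 + ½·0.32²)·1.5] / (σ√T) = (0.0290 + 0.0648) / 0.3919 = 0.2393 → 0.24
d₂ = 0.2393 − 0.3919 = -0.1526 → -0.15
e^(−qT) = e^(−0.047·1.5) = 0.9319;  e^(−rT) = e^(−0.039·1.5) = 0.9432
C = 350·0.9319·N(0.24) − 340·0.9432·N(-0.15) = 350·0.9319·0.5948 − 340·0.9432·0.4404 = 194.0029 − 141.2310 = 52.7719

$52.77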